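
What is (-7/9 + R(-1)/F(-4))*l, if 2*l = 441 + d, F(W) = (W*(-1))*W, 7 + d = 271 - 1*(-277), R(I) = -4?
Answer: -9329/36 ≈ -259.14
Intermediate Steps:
d = 541 (d = -7 + (271 - 1*(-277)) = -7 + (271 + 277) = -7 + 548 = 541)
F(W) = -W² (F(W) = (-W)*W = -W²)
l = 491 (l = (441 + 541)/2 = (½)*982 = 491)
(-7/9 + R(-1)/F(-4))*l = (-7/9 - 4/((-1*(-4)²)))*491 = (-7*⅑ - 4/((-1*16)))*491 = (-7/9 - 4/(-16))*491 = (-7/9 - 4*(-1/16))*491 = (-7/9 + ¼)*491 = -19/36*491 = -9329/36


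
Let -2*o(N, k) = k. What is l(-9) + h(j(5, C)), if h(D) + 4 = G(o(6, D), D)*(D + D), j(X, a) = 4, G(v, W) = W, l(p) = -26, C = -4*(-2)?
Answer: 2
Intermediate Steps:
C = 8
o(N, k) = -k/2
h(D) = -4 + 2*D² (h(D) = -4 + D*(D + D) = -4 + D*(2*D) = -4 + 2*D²)
l(-9) + h(j(5, C)) = -26 + (-4 + 2*4²) = -26 + (-4 + 2*16) = -26 + (-4 + 32) = -26 + 28 = 2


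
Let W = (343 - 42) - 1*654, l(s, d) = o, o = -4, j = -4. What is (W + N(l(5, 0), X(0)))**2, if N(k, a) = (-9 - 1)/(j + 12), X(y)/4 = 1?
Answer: 2007889/16 ≈ 1.2549e+5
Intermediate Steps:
l(s, d) = -4
X(y) = 4 (X(y) = 4*1 = 4)
N(k, a) = -5/4 (N(k, a) = (-9 - 1)/(-4 + 12) = -10/8 = -10*1/8 = -5/4)
W = -353 (W = 301 - 654 = -353)
(W + N(l(5, 0), X(0)))**2 = (-353 - 5/4)**2 = (-1417/4)**2 = 2007889/16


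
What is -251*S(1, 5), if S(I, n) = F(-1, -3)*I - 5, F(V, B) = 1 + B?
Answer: 1757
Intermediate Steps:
S(I, n) = -5 - 2*I (S(I, n) = (1 - 3)*I - 5 = -2*I - 5 = -5 - 2*I)
-251*S(1, 5) = -251*(-5 - 2*1) = -251*(-5 - 2) = -251*(-7) = 1757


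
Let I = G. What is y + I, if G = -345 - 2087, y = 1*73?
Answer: -2359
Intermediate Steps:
y = 73
G = -2432
I = -2432
y + I = 73 - 2432 = -2359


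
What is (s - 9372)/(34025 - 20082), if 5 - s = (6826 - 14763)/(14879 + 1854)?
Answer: -156730074/233308219 ≈ -0.67177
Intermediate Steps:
s = 91602/16733 (s = 5 - (6826 - 14763)/(14879 + 1854) = 5 - (-7937)/16733 = 5 - 1*(-7937/16733) = 5 + 7937/16733 = 91602/16733 ≈ 5.4743)
(s - 9372)/(34025 - 20082) = (91602/16733 - 9372)/(34025 - 20082) = -156730074/16733/13943 = -156730074/16733*1/13943 = -156730074/233308219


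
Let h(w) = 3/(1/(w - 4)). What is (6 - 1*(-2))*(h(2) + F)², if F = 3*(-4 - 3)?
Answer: 5832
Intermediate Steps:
h(w) = -12 + 3*w (h(w) = 3/(1/(-4 + w)) = 3*(-4 + w) = -12 + 3*w)
F = -21 (F = 3*(-7) = -21)
(6 - 1*(-2))*(h(2) + F)² = (6 - 1*(-2))*((-12 + 3*2) - 21)² = (6 + 2)*((-12 + 6) - 21)² = 8*(-6 - 21)² = 8*(-27)² = 8*729 = 5832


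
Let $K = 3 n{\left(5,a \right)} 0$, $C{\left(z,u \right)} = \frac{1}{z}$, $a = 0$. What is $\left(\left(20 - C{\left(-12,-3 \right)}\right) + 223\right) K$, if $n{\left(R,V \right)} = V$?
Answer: $0$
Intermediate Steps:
$K = 0$ ($K = 3 \cdot 0 \cdot 0 = 0 \cdot 0 = 0$)
$\left(\left(20 - C{\left(-12,-3 \right)}\right) + 223\right) K = \left(\left(20 - \frac{1}{-12}\right) + 223\right) 0 = \left(\left(20 - - \frac{1}{12}\right) + 223\right) 0 = \left(\left(20 + \frac{1}{12}\right) + 223\right) 0 = \left(\frac{241}{12} + 223\right) 0 = \frac{2917}{12} \cdot 0 = 0$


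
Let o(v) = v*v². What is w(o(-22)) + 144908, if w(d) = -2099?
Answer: 142809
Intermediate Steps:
o(v) = v³
w(o(-22)) + 144908 = -2099 + 144908 = 142809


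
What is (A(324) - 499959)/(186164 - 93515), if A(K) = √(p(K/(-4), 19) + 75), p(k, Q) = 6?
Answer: -166650/30883 ≈ -5.3962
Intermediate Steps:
A(K) = 9 (A(K) = √(6 + 75) = √81 = 9)
(A(324) - 499959)/(186164 - 93515) = (9 - 499959)/(186164 - 93515) = -499950/92649 = -499950*1/92649 = -166650/30883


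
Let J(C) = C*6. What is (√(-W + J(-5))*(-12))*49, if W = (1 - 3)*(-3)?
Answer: -3528*I ≈ -3528.0*I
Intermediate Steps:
W = 6 (W = -2*(-3) = 6)
J(C) = 6*C
(√(-W + J(-5))*(-12))*49 = (√(-1*6 + 6*(-5))*(-12))*49 = (√(-6 - 30)*(-12))*49 = (√(-36)*(-12))*49 = ((6*I)*(-12))*49 = -72*I*49 = -3528*I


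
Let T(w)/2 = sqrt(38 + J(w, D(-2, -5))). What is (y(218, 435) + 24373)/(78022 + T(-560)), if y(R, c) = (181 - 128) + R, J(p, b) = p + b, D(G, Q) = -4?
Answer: 480693542/1521858647 - 12322*I*sqrt(526)/1521858647 ≈ 0.31586 - 0.00018569*I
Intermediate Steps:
J(p, b) = b + p
T(w) = 2*sqrt(34 + w) (T(w) = 2*sqrt(38 + (-4 + w)) = 2*sqrt(34 + w))
y(R, c) = 53 + R
(y(218, 435) + 24373)/(78022 + T(-560)) = ((53 + 218) + 24373)/(78022 + 2*sqrt(34 - 560)) = (271 + 24373)/(78022 + 2*sqrt(-526)) = 24644/(78022 + 2*(I*sqrt(526))) = 24644/(78022 + 2*I*sqrt(526))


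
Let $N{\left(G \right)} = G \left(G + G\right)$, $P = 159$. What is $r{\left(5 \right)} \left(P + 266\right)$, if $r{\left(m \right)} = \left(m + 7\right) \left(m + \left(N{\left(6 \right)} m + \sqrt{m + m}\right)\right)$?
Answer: $1861500 + 5100 \sqrt{10} \approx 1.8776 \cdot 10^{6}$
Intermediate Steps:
$N{\left(G \right)} = 2 G^{2}$ ($N{\left(G \right)} = G 2 G = 2 G^{2}$)
$r{\left(m \right)} = \left(7 + m\right) \left(73 m + \sqrt{2} \sqrt{m}\right)$ ($r{\left(m \right)} = \left(m + 7\right) \left(m + \left(2 \cdot 6^{2} m + \sqrt{m + m}\right)\right) = \left(7 + m\right) \left(m + \left(2 \cdot 36 m + \sqrt{2 m}\right)\right) = \left(7 + m\right) \left(m + \left(72 m + \sqrt{2} \sqrt{m}\right)\right) = \left(7 + m\right) \left(73 m + \sqrt{2} \sqrt{m}\right)$)
$r{\left(5 \right)} \left(P + 266\right) = \left(73 \cdot 5^{2} + 511 \cdot 5 + \sqrt{2} \cdot 5^{\frac{3}{2}} + 7 \sqrt{2} \sqrt{5}\right) \left(159 + 266\right) = \left(73 \cdot 25 + 2555 + \sqrt{2} \cdot 5 \sqrt{5} + 7 \sqrt{10}\right) 425 = \left(1825 + 2555 + 5 \sqrt{10} + 7 \sqrt{10}\right) 425 = \left(4380 + 12 \sqrt{10}\right) 425 = 1861500 + 5100 \sqrt{10}$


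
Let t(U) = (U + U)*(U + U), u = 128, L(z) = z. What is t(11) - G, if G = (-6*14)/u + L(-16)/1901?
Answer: 29483121/60832 ≈ 484.66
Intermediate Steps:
G = -40433/60832 (G = -6*14/128 - 16/1901 = -84*1/128 - 16*1/1901 = -21/32 - 16/1901 = -40433/60832 ≈ -0.66467)
t(U) = 4*U² (t(U) = (2*U)*(2*U) = 4*U²)
t(11) - G = 4*11² - 1*(-40433/60832) = 4*121 + 40433/60832 = 484 + 40433/60832 = 29483121/60832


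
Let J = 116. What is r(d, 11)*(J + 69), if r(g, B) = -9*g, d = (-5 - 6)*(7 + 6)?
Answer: 238095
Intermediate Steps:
d = -143 (d = -11*13 = -143)
r(d, 11)*(J + 69) = (-9*(-143))*(116 + 69) = 1287*185 = 238095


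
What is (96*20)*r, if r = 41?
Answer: 78720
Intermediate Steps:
(96*20)*r = (96*20)*41 = 1920*41 = 78720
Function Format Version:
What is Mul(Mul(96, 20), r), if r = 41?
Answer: 78720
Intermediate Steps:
Mul(Mul(96, 20), r) = Mul(Mul(96, 20), 41) = Mul(1920, 41) = 78720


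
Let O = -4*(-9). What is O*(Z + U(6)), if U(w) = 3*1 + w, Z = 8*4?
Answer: 1476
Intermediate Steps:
Z = 32
U(w) = 3 + w
O = 36
O*(Z + U(6)) = 36*(32 + (3 + 6)) = 36*(32 + 9) = 36*41 = 1476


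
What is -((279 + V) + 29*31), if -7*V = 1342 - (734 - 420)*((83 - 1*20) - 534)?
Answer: 140990/7 ≈ 20141.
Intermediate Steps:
V = -149236/7 (V = -(1342 - (734 - 420)*((83 - 1*20) - 534))/7 = -(1342 - 314*((83 - 20) - 534))/7 = -(1342 - 314*(63 - 534))/7 = -(1342 - 314*(-471))/7 = -(1342 - 1*(-147894))/7 = -(1342 + 147894)/7 = -1/7*149236 = -149236/7 ≈ -21319.)
-((279 + V) + 29*31) = -((279 - 149236/7) + 29*31) = -(-147283/7 + 899) = -1*(-140990/7) = 140990/7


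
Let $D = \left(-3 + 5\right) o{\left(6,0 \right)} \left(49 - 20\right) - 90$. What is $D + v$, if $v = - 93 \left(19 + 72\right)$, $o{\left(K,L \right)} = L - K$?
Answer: $-8901$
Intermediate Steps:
$v = -8463$ ($v = \left(-93\right) 91 = -8463$)
$D = -438$ ($D = \left(-3 + 5\right) \left(0 - 6\right) \left(49 - 20\right) - 90 = 2 \left(0 - 6\right) 29 - 90 = 2 \left(-6\right) 29 - 90 = \left(-12\right) 29 - 90 = -348 - 90 = -438$)
$D + v = -438 - 8463 = -8901$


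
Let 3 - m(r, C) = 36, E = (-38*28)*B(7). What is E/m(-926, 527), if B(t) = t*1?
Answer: 7448/33 ≈ 225.70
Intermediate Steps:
B(t) = t
E = -7448 (E = -38*28*7 = -1064*7 = -7448)
m(r, C) = -33 (m(r, C) = 3 - 1*36 = 3 - 36 = -33)
E/m(-926, 527) = -7448/(-33) = -7448*(-1/33) = 7448/33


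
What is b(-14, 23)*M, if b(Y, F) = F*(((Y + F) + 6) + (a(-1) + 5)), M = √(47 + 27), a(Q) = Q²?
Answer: 483*√74 ≈ 4154.9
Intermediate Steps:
M = √74 ≈ 8.6023
b(Y, F) = F*(12 + F + Y) (b(Y, F) = F*(((Y + F) + 6) + ((-1)² + 5)) = F*(((F + Y) + 6) + (1 + 5)) = F*((6 + F + Y) + 6) = F*(12 + F + Y))
b(-14, 23)*M = (23*(12 + 23 - 14))*√74 = (23*21)*√74 = 483*√74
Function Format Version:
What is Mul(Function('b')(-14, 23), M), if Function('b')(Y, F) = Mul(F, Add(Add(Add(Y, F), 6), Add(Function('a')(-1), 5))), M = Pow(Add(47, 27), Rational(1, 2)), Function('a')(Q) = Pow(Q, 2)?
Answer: Mul(483, Pow(74, Rational(1, 2))) ≈ 4154.9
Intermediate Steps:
M = Pow(74, Rational(1, 2)) ≈ 8.6023
Function('b')(Y, F) = Mul(F, Add(12, F, Y)) (Function('b')(Y, F) = Mul(F, Add(Add(Add(Y, F), 6), Add(Pow(-1, 2), 5))) = Mul(F, Add(Add(Add(F, Y), 6), Add(1, 5))) = Mul(F, Add(Add(6, F, Y), 6)) = Mul(F, Add(12, F, Y)))
Mul(Function('b')(-14, 23), M) = Mul(Mul(23, Add(12, 23, -14)), Pow(74, Rational(1, 2))) = Mul(Mul(23, 21), Pow(74, Rational(1, 2))) = Mul(483, Pow(74, Rational(1, 2)))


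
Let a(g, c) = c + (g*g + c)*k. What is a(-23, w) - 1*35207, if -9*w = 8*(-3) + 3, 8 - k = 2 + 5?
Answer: -104020/3 ≈ -34673.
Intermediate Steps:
k = 1 (k = 8 - (2 + 5) = 8 - 1*7 = 8 - 7 = 1)
w = 7/3 (w = -(8*(-3) + 3)/9 = -(-24 + 3)/9 = -⅑*(-21) = 7/3 ≈ 2.3333)
a(g, c) = g² + 2*c (a(g, c) = c + (g*g + c)*1 = c + (g² + c)*1 = c + (c + g²)*1 = c + (c + g²) = g² + 2*c)
a(-23, w) - 1*35207 = ((-23)² + 2*(7/3)) - 1*35207 = (529 + 14/3) - 35207 = 1601/3 - 35207 = -104020/3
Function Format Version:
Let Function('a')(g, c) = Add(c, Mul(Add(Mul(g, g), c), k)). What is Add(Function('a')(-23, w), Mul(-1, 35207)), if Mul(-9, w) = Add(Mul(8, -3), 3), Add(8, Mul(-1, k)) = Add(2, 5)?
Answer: Rational(-104020, 3) ≈ -34673.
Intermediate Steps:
k = 1 (k = Add(8, Mul(-1, Add(2, 5))) = Add(8, Mul(-1, 7)) = Add(8, -7) = 1)
w = Rational(7, 3) (w = Mul(Rational(-1, 9), Add(Mul(8, -3), 3)) = Mul(Rational(-1, 9), Add(-24, 3)) = Mul(Rational(-1, 9), -21) = Rational(7, 3) ≈ 2.3333)
Function('a')(g, c) = Add(Pow(g, 2), Mul(2, c)) (Function('a')(g, c) = Add(c, Mul(Add(Mul(g, g), c), 1)) = Add(c, Mul(Add(Pow(g, 2), c), 1)) = Add(c, Mul(Add(c, Pow(g, 2)), 1)) = Add(c, Add(c, Pow(g, 2))) = Add(Pow(g, 2), Mul(2, c)))
Add(Function('a')(-23, w), Mul(-1, 35207)) = Add(Add(Pow(-23, 2), Mul(2, Rational(7, 3))), Mul(-1, 35207)) = Add(Add(529, Rational(14, 3)), -35207) = Add(Rational(1601, 3), -35207) = Rational(-104020, 3)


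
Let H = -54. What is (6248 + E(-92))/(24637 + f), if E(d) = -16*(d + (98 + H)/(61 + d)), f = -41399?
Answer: -120012/259811 ≈ -0.46192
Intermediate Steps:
E(d) = -704/(61 + d) - 16*d (E(d) = -16*(d + (98 - 54)/(61 + d)) = -16*(d + 44/(61 + d)) = -704/(61 + d) - 16*d)
(6248 + E(-92))/(24637 + f) = (6248 + 16*(-44 - 1*(-92)² - 61*(-92))/(61 - 92))/(24637 - 41399) = (6248 + 16*(-44 - 1*8464 + 5612)/(-31))/(-16762) = (6248 + 16*(-1/31)*(-44 - 8464 + 5612))*(-1/16762) = (6248 + 16*(-1/31)*(-2896))*(-1/16762) = (6248 + 46336/31)*(-1/16762) = (240024/31)*(-1/16762) = -120012/259811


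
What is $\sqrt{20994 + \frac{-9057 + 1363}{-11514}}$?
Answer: $\frac{\sqrt{695827317885}}{5757} \approx 144.9$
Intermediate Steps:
$\sqrt{20994 + \frac{-9057 + 1363}{-11514}} = \sqrt{20994 - - \frac{3847}{5757}} = \sqrt{20994 + \frac{3847}{5757}} = \sqrt{\frac{120866305}{5757}} = \frac{\sqrt{695827317885}}{5757}$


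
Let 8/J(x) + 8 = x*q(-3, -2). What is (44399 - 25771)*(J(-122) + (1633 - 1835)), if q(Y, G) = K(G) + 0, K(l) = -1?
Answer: -214408280/57 ≈ -3.7615e+6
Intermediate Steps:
q(Y, G) = -1 (q(Y, G) = -1 + 0 = -1)
J(x) = 8/(-8 - x) (J(x) = 8/(-8 + x*(-1)) = 8/(-8 - x))
(44399 - 25771)*(J(-122) + (1633 - 1835)) = (44399 - 25771)*(8/(-8 - 1*(-122)) + (1633 - 1835)) = 18628*(8/(-8 + 122) - 202) = 18628*(8/114 - 202) = 18628*(8*(1/114) - 202) = 18628*(4/57 - 202) = 18628*(-11510/57) = -214408280/57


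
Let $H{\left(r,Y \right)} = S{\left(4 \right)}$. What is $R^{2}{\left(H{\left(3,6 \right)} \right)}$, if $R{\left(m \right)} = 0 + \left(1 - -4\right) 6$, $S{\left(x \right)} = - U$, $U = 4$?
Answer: $900$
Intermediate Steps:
$S{\left(x \right)} = -4$ ($S{\left(x \right)} = \left(-1\right) 4 = -4$)
$H{\left(r,Y \right)} = -4$
$R{\left(m \right)} = 30$ ($R{\left(m \right)} = 0 + \left(1 + 4\right) 6 = 0 + 5 \cdot 6 = 0 + 30 = 30$)
$R^{2}{\left(H{\left(3,6 \right)} \right)} = 30^{2} = 900$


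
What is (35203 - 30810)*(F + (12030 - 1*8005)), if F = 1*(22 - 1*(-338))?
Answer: 19263305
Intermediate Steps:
F = 360 (F = 1*(22 + 338) = 1*360 = 360)
(35203 - 30810)*(F + (12030 - 1*8005)) = (35203 - 30810)*(360 + (12030 - 1*8005)) = 4393*(360 + (12030 - 8005)) = 4393*(360 + 4025) = 4393*4385 = 19263305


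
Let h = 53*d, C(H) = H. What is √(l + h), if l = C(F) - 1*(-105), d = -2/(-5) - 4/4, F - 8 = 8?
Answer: √2230/5 ≈ 9.4446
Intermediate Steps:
F = 16 (F = 8 + 8 = 16)
d = -⅗ (d = -2*(-⅕) - 4*¼ = ⅖ - 1 = -⅗ ≈ -0.60000)
h = -159/5 (h = 53*(-⅗) = -159/5 ≈ -31.800)
l = 121 (l = 16 - 1*(-105) = 16 + 105 = 121)
√(l + h) = √(121 - 159/5) = √(446/5) = √2230/5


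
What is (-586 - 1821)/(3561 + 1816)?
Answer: -2407/5377 ≈ -0.44765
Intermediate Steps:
(-586 - 1821)/(3561 + 1816) = -2407/5377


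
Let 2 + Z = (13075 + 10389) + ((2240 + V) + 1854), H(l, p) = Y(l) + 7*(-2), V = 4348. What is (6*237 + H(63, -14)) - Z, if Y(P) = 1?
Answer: -30495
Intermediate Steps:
H(l, p) = -13 (H(l, p) = 1 + 7*(-2) = 1 - 14 = -13)
Z = 31904 (Z = -2 + ((13075 + 10389) + ((2240 + 4348) + 1854)) = -2 + (23464 + (6588 + 1854)) = -2 + (23464 + 8442) = -2 + 31906 = 31904)
(6*237 + H(63, -14)) - Z = (6*237 - 13) - 1*31904 = (1422 - 13) - 31904 = 1409 - 31904 = -30495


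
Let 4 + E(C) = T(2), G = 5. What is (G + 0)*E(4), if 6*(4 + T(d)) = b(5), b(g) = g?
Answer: -215/6 ≈ -35.833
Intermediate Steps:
T(d) = -19/6 (T(d) = -4 + (⅙)*5 = -4 + ⅚ = -19/6)
E(C) = -43/6 (E(C) = -4 - 19/6 = -43/6)
(G + 0)*E(4) = (5 + 0)*(-43/6) = 5*(-43/6) = -215/6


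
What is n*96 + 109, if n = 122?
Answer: 11821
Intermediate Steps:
n*96 + 109 = 122*96 + 109 = 11712 + 109 = 11821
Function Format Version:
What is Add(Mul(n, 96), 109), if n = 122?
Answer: 11821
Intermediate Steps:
Add(Mul(n, 96), 109) = Add(Mul(122, 96), 109) = Add(11712, 109) = 11821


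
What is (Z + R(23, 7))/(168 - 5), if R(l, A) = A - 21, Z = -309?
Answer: -323/163 ≈ -1.9816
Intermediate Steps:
R(l, A) = -21 + A
(Z + R(23, 7))/(168 - 5) = (-309 + (-21 + 7))/(168 - 5) = (-309 - 14)/163 = -323*1/163 = -323/163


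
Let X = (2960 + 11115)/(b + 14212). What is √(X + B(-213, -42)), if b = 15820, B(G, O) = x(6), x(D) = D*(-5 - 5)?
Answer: I*√3355785065/7508 ≈ 7.7157*I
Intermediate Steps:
x(D) = -10*D (x(D) = D*(-10) = -10*D)
B(G, O) = -60 (B(G, O) = -10*6 = -60)
X = 14075/30032 (X = (2960 + 11115)/(15820 + 14212) = 14075/30032 ≈ 0.46867)
√(X + B(-213, -42)) = √(14075/30032 - 60) = √(-1787845/30032) = I*√3355785065/7508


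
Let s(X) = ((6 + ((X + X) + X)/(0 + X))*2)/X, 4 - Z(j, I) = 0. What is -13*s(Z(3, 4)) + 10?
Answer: -97/2 ≈ -48.500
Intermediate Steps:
Z(j, I) = 4 (Z(j, I) = 4 - 1*0 = 4 + 0 = 4)
s(X) = 18/X (s(X) = ((6 + (2*X + X)/X)*2)/X = ((6 + (3*X)/X)*2)/X = ((6 + 3)*2)/X = (9*2)/X = 18/X)
-13*s(Z(3, 4)) + 10 = -234/4 + 10 = -13*9/2 + 10 = -117/2 + 10 = -97/2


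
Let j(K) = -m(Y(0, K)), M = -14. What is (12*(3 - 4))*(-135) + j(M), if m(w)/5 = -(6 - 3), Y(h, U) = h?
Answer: 1635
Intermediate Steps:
m(w) = -15 (m(w) = 5*(-(6 - 3)) = 5*(-1*3) = 5*(-3) = -15)
j(K) = 15 (j(K) = -1*(-15) = 15)
(12*(3 - 4))*(-135) + j(M) = (12*(3 - 4))*(-135) + 15 = (12*(-1))*(-135) + 15 = -12*(-135) + 15 = 1620 + 15 = 1635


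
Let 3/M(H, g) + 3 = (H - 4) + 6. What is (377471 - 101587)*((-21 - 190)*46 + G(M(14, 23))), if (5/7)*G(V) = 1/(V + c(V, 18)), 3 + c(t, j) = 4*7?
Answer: -1097863066279/410 ≈ -2.6777e+9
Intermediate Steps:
c(t, j) = 25 (c(t, j) = -3 + 4*7 = -3 + 28 = 25)
M(H, g) = 3/(-1 + H) (M(H, g) = 3/(-3 + ((H - 4) + 6)) = 3/(-3 + ((-4 + H) + 6)) = 3/(-3 + (2 + H)) = 3/(-1 + H))
G(V) = 7/(5*(25 + V)) (G(V) = 7/(5*(V + 25)) = 7/(5*(25 + V)))
(377471 - 101587)*((-21 - 190)*46 + G(M(14, 23))) = (377471 - 101587)*((-21 - 190)*46 + 7/(5*(25 + 3/(-1 + 14)))) = 275884*(-211*46 + 7/(5*(25 + 3/13))) = 275884*(-9706 + 7/(5*(25 + 3*(1/13)))) = 275884*(-9706 + 7/(5*(25 + 3/13))) = 275884*(-9706 + 7/(5*(328/13))) = 275884*(-9706 + (7/5)*(13/328)) = 275884*(-9706 + 91/1640) = 275884*(-15917749/1640) = -1097863066279/410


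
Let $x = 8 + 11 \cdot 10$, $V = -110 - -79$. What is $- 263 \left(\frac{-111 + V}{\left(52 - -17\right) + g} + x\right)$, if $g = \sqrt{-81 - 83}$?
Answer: $\frac{1052 \left(- 59 \sqrt{41} + 2000 i\right)}{- 69 i + 2 \sqrt{41}} \approx -30511.0 - 97.109 i$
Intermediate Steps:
$g = 2 i \sqrt{41}$ ($g = \sqrt{-164} = 2 i \sqrt{41} \approx 12.806 i$)
$V = -31$ ($V = -110 + 79 = -31$)
$x = 118$ ($x = 8 + 110 = 118$)
$- 263 \left(\frac{-111 + V}{\left(52 - -17\right) + g} + x\right) = - 263 \left(\frac{-111 - 31}{\left(52 - -17\right) + 2 i \sqrt{41}} + 118\right) = - 263 \left(- \frac{142}{\left(52 + 17\right) + 2 i \sqrt{41}} + 118\right) = - 263 \left(- \frac{142}{69 + 2 i \sqrt{41}} + 118\right) = - 263 \left(118 - \frac{142}{69 + 2 i \sqrt{41}}\right) = -31034 + \frac{37346}{69 + 2 i \sqrt{41}}$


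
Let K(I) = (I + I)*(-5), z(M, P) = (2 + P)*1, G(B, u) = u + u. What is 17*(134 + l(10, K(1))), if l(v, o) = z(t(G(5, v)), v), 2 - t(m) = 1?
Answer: 2482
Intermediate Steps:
G(B, u) = 2*u
t(m) = 1 (t(m) = 2 - 1*1 = 2 - 1 = 1)
z(M, P) = 2 + P
K(I) = -10*I (K(I) = (2*I)*(-5) = -10*I)
l(v, o) = 2 + v
17*(134 + l(10, K(1))) = 17*(134 + (2 + 10)) = 17*(134 + 12) = 17*146 = 2482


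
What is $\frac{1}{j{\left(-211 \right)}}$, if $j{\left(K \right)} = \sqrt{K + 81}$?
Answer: $- \frac{i \sqrt{130}}{130} \approx - 0.087706 i$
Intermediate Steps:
$j{\left(K \right)} = \sqrt{81 + K}$
$\frac{1}{j{\left(-211 \right)}} = \frac{1}{\sqrt{81 - 211}} = \frac{1}{\sqrt{-130}} = \frac{1}{i \sqrt{130}} = - \frac{i \sqrt{130}}{130}$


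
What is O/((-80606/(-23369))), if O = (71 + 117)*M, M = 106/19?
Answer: 232848716/765757 ≈ 304.08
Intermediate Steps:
M = 106/19 (M = 106*(1/19) = 106/19 ≈ 5.5789)
O = 19928/19 (O = (71 + 117)*(106/19) = 188*(106/19) = 19928/19 ≈ 1048.8)
O/((-80606/(-23369))) = 19928/(19*((-80606/(-23369)))) = 19928/(19*((-80606*(-1/23369)))) = 19928/(19*(80606/23369)) = (19928/19)*(23369/80606) = 232848716/765757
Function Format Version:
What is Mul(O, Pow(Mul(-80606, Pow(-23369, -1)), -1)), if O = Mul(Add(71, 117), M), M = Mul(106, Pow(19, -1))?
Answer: Rational(232848716, 765757) ≈ 304.08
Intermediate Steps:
M = Rational(106, 19) (M = Mul(106, Rational(1, 19)) = Rational(106, 19) ≈ 5.5789)
O = Rational(19928, 19) (O = Mul(Add(71, 117), Rational(106, 19)) = Mul(188, Rational(106, 19)) = Rational(19928, 19) ≈ 1048.8)
Mul(O, Pow(Mul(-80606, Pow(-23369, -1)), -1)) = Mul(Rational(19928, 19), Pow(Mul(-80606, Pow(-23369, -1)), -1)) = Mul(Rational(19928, 19), Pow(Mul(-80606, Rational(-1, 23369)), -1)) = Mul(Rational(19928, 19), Pow(Rational(80606, 23369), -1)) = Mul(Rational(19928, 19), Rational(23369, 80606)) = Rational(232848716, 765757)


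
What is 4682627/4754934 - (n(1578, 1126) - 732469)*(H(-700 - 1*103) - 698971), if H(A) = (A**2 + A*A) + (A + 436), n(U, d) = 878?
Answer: 2053387509538740947/4754934 ≈ 4.3184e+11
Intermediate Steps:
H(A) = 436 + A + 2*A**2 (H(A) = (A**2 + A**2) + (436 + A) = 2*A**2 + (436 + A) = 436 + A + 2*A**2)
4682627/4754934 - (n(1578, 1126) - 732469)*(H(-700 - 1*103) - 698971) = 4682627/4754934 - (878 - 732469)*((436 + (-700 - 1*103) + 2*(-700 - 1*103)**2) - 698971) = 4682627*(1/4754934) - (-731591)*((436 + (-700 - 103) + 2*(-700 - 103)**2) - 698971) = 4682627/4754934 - (-731591)*((436 - 803 + 2*(-803)**2) - 698971) = 4682627/4754934 - (-731591)*((436 - 803 + 2*644809) - 698971) = 4682627/4754934 - (-731591)*((436 - 803 + 1289618) - 698971) = 4682627/4754934 - (-731591)*(1289251 - 698971) = 4682627/4754934 - (-731591)*590280 = 4682627/4754934 - 1*(-431843535480) = 4682627/4754934 + 431843535480 = 2053387509538740947/4754934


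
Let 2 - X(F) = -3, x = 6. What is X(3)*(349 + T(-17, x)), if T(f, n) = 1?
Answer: 1750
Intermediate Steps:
X(F) = 5 (X(F) = 2 - 1*(-3) = 2 + 3 = 5)
X(3)*(349 + T(-17, x)) = 5*(349 + 1) = 5*350 = 1750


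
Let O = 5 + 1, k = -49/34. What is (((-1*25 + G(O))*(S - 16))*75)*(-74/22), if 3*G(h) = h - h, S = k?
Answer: -41139375/374 ≈ -1.1000e+5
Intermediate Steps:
k = -49/34 (k = -49*1/34 = -49/34 ≈ -1.4412)
O = 6
S = -49/34 ≈ -1.4412
G(h) = 0 (G(h) = (h - h)/3 = (1/3)*0 = 0)
(((-1*25 + G(O))*(S - 16))*75)*(-74/22) = (((-1*25 + 0)*(-49/34 - 16))*75)*(-74/22) = (((-25 + 0)*(-593/34))*75)*(-74*1/22) = (-25*(-593/34)*75)*(-37/11) = ((14825/34)*75)*(-37/11) = (1111875/34)*(-37/11) = -41139375/374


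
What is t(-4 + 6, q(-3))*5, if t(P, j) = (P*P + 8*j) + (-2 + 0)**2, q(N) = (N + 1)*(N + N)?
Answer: 520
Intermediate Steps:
q(N) = 2*N*(1 + N) (q(N) = (1 + N)*(2*N) = 2*N*(1 + N))
t(P, j) = 4 + P**2 + 8*j (t(P, j) = (P**2 + 8*j) + (-2)**2 = (P**2 + 8*j) + 4 = 4 + P**2 + 8*j)
t(-4 + 6, q(-3))*5 = (4 + (-4 + 6)**2 + 8*(2*(-3)*(1 - 3)))*5 = (4 + 2**2 + 8*(2*(-3)*(-2)))*5 = (4 + 4 + 8*12)*5 = (4 + 4 + 96)*5 = 104*5 = 520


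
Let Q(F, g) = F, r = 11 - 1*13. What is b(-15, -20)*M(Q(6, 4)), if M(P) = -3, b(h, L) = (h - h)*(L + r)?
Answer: 0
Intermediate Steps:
r = -2 (r = 11 - 13 = -2)
b(h, L) = 0 (b(h, L) = (h - h)*(L - 2) = 0*(-2 + L) = 0)
b(-15, -20)*M(Q(6, 4)) = 0*(-3) = 0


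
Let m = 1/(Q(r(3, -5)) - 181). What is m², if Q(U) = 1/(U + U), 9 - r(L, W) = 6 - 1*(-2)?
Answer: 4/130321 ≈ 3.0693e-5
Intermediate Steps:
r(L, W) = 1 (r(L, W) = 9 - (6 - 1*(-2)) = 9 - (6 + 2) = 9 - 1*8 = 9 - 8 = 1)
Q(U) = 1/(2*U)
m = -2/361 (m = 1/((½)/1 - 181) = 1/((½)*1 - 181) = 1/(½ - 181) = 1/(-361/2) = -2/361 ≈ -0.0055402)
m² = (-2/361)² = 4/130321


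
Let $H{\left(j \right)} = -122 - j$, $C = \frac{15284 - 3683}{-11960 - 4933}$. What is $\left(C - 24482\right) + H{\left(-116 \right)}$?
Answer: $- \frac{45965265}{1877} \approx -24489.0$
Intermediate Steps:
$C = - \frac{1289}{1877}$ ($C = \frac{11601}{-16893} = 11601 \left(- \frac{1}{16893}\right) = - \frac{1289}{1877} \approx -0.68673$)
$\left(C - 24482\right) + H{\left(-116 \right)} = \left(- \frac{1289}{1877} - 24482\right) - 6 = - \frac{45954003}{1877} + \left(-122 + 116\right) = - \frac{45954003}{1877} - 6 = - \frac{45965265}{1877}$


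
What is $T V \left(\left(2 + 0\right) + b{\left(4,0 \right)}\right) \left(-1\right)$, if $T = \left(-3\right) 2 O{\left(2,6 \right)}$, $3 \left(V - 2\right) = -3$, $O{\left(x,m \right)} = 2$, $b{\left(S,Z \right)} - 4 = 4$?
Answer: $120$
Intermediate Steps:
$b{\left(S,Z \right)} = 8$ ($b{\left(S,Z \right)} = 4 + 4 = 8$)
$V = 1$ ($V = 2 + \frac{1}{3} \left(-3\right) = 2 - 1 = 1$)
$T = -12$ ($T = \left(-3\right) 2 \cdot 2 = \left(-6\right) 2 = -12$)
$T V \left(\left(2 + 0\right) + b{\left(4,0 \right)}\right) \left(-1\right) = \left(-12\right) 1 \left(\left(2 + 0\right) + 8\right) \left(-1\right) = - 12 \left(2 + 8\right) \left(-1\right) = - 12 \cdot 10 \left(-1\right) = \left(-12\right) \left(-10\right) = 120$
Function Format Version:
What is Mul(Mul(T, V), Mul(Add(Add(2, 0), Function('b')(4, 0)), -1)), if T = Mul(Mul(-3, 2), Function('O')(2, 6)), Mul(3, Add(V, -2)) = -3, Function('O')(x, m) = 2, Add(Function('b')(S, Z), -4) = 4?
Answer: 120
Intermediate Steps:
Function('b')(S, Z) = 8 (Function('b')(S, Z) = Add(4, 4) = 8)
V = 1 (V = Add(2, Mul(Rational(1, 3), -3)) = Add(2, -1) = 1)
T = -12 (T = Mul(Mul(-3, 2), 2) = Mul(-6, 2) = -12)
Mul(Mul(T, V), Mul(Add(Add(2, 0), Function('b')(4, 0)), -1)) = Mul(Mul(-12, 1), Mul(Add(Add(2, 0), 8), -1)) = Mul(-12, Mul(Add(2, 8), -1)) = Mul(-12, Mul(10, -1)) = Mul(-12, -10) = 120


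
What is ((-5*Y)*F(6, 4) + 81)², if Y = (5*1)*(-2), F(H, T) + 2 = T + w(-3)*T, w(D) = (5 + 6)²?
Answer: 594433161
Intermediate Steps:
w(D) = 121 (w(D) = 11² = 121)
F(H, T) = -2 + 122*T (F(H, T) = -2 + (T + 121*T) = -2 + 122*T)
Y = -10 (Y = 5*(-2) = -10)
((-5*Y)*F(6, 4) + 81)² = ((-5*(-10))*(-2 + 122*4) + 81)² = (50*(-2 + 488) + 81)² = (50*486 + 81)² = (24300 + 81)² = 24381² = 594433161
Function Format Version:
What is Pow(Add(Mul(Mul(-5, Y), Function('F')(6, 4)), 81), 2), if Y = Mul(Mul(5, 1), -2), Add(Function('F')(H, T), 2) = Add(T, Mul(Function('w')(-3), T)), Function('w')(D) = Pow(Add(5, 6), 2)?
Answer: 594433161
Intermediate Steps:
Function('w')(D) = 121 (Function('w')(D) = Pow(11, 2) = 121)
Function('F')(H, T) = Add(-2, Mul(122, T)) (Function('F')(H, T) = Add(-2, Add(T, Mul(121, T))) = Add(-2, Mul(122, T)))
Y = -10 (Y = Mul(5, -2) = -10)
Pow(Add(Mul(Mul(-5, Y), Function('F')(6, 4)), 81), 2) = Pow(Add(Mul(Mul(-5, -10), Add(-2, Mul(122, 4))), 81), 2) = Pow(Add(Mul(50, Add(-2, 488)), 81), 2) = Pow(Add(Mul(50, 486), 81), 2) = Pow(Add(24300, 81), 2) = Pow(24381, 2) = 594433161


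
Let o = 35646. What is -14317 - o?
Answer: -49963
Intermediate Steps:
-14317 - o = -14317 - 1*35646 = -14317 - 35646 = -49963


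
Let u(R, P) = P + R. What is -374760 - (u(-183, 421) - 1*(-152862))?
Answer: -527860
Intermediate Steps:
-374760 - (u(-183, 421) - 1*(-152862)) = -374760 - ((421 - 183) - 1*(-152862)) = -374760 - (238 + 152862) = -374760 - 1*153100 = -374760 - 153100 = -527860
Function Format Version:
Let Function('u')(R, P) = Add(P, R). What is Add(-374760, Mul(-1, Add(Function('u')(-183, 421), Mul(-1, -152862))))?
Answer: -527860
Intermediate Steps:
Add(-374760, Mul(-1, Add(Function('u')(-183, 421), Mul(-1, -152862)))) = Add(-374760, Mul(-1, Add(Add(421, -183), Mul(-1, -152862)))) = Add(-374760, Mul(-1, Add(238, 152862))) = Add(-374760, Mul(-1, 153100)) = Add(-374760, -153100) = -527860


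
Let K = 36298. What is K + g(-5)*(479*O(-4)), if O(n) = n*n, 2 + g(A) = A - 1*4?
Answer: -48006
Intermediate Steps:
g(A) = -6 + A (g(A) = -2 + (A - 1*4) = -2 + (A - 4) = -2 + (-4 + A) = -6 + A)
O(n) = n**2
K + g(-5)*(479*O(-4)) = 36298 + (-6 - 5)*(479*(-4)**2) = 36298 - 5269*16 = 36298 - 11*7664 = 36298 - 84304 = -48006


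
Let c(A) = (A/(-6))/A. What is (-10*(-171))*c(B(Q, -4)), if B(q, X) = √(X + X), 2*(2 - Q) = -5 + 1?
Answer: -285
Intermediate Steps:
Q = 4 (Q = 2 - (-5 + 1)/2 = 2 - ½*(-4) = 2 + 2 = 4)
B(q, X) = √2*√X (B(q, X) = √(2*X) = √2*√X)
c(A) = -⅙ (c(A) = (A*(-⅙))/A = (-A/6)/A = -⅙)
(-10*(-171))*c(B(Q, -4)) = -10*(-171)*(-⅙) = 1710*(-⅙) = -285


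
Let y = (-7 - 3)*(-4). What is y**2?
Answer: 1600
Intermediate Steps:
y = 40 (y = -10*(-4) = 40)
y**2 = 40**2 = 1600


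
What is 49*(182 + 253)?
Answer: 21315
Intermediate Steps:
49*(182 + 253) = 49*435 = 21315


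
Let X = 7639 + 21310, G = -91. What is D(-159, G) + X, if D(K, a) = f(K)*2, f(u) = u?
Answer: 28631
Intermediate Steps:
D(K, a) = 2*K (D(K, a) = K*2 = 2*K)
X = 28949
D(-159, G) + X = 2*(-159) + 28949 = -318 + 28949 = 28631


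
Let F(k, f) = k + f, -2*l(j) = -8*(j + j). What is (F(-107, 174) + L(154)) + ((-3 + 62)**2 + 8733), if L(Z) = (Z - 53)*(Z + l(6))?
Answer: 32683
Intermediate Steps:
l(j) = 8*j (l(j) = -(-4)*(j + j) = -(-4)*2*j = -(-8)*j = 8*j)
L(Z) = (-53 + Z)*(48 + Z) (L(Z) = (Z - 53)*(Z + 8*6) = (-53 + Z)*(Z + 48) = (-53 + Z)*(48 + Z))
F(k, f) = f + k
(F(-107, 174) + L(154)) + ((-3 + 62)**2 + 8733) = ((174 - 107) + (-2544 + 154**2 - 5*154)) + ((-3 + 62)**2 + 8733) = (67 + (-2544 + 23716 - 770)) + (59**2 + 8733) = (67 + 20402) + (3481 + 8733) = 20469 + 12214 = 32683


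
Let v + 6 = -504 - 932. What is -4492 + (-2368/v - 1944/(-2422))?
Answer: -79999384/17819 ≈ -4489.6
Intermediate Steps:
v = -1442 (v = -6 + (-504 - 932) = -6 - 1436 = -1442)
-4492 + (-2368/v - 1944/(-2422)) = -4492 + (-2368/(-1442) - 1944/(-2422)) = -4492 + (-2368*(-1/1442) - 1944*(-1/2422)) = -4492 + (1184/721 + 972/1211) = -4492 + 43564/17819 = -79999384/17819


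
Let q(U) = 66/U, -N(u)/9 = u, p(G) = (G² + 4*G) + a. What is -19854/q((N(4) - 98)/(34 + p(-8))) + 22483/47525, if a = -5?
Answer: 21087956243/31889275 ≈ 661.29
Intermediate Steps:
p(G) = -5 + G² + 4*G (p(G) = (G² + 4*G) - 5 = -5 + G² + 4*G)
N(u) = -9*u
-19854/q((N(4) - 98)/(34 + p(-8))) + 22483/47525 = -19854*(-9*4 - 98)/(66*(34 + (-5 + (-8)² + 4*(-8)))) + 22483/47525 = -19854*(-36 - 98)/(66*(34 + (-5 + 64 - 32))) + 22483*(1/47525) = -19854*(-67/(33*(34 + 27))) + 22483/47525 = -19854/(66/((-134/61))) + 22483/47525 = -19854/(66/((-134*1/61))) + 22483/47525 = -19854/(66/(-134/61)) + 22483/47525 = -19854/(66*(-61/134)) + 22483/47525 = -19854/(-2013/67) + 22483/47525 = -19854*(-67/2013) + 22483/47525 = 443406/671 + 22483/47525 = 21087956243/31889275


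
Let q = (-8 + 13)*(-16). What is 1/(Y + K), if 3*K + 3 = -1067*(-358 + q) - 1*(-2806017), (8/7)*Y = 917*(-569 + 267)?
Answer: 4/3395211 ≈ 1.1781e-6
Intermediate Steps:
q = -80 (q = 5*(-16) = -80)
Y = -969269/4 (Y = 7*(917*(-569 + 267))/8 = 7*(917*(-302))/8 = (7/8)*(-276934) = -969269/4 ≈ -2.4232e+5)
K = 1091120 (K = -1 + (-1067*(-358 - 80) - 1*(-2806017))/3 = -1 + (-1067*(-438) + 2806017)/3 = -1 + (-1*(-467346) + 2806017)/3 = -1 + (467346 + 2806017)/3 = -1 + (⅓)*3273363 = -1 + 1091121 = 1091120)
1/(Y + K) = 1/(-969269/4 + 1091120) = 1/(3395211/4) = 4/3395211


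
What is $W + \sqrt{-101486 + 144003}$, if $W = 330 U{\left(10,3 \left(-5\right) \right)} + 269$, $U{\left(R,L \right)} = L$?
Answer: $-4681 + \sqrt{42517} \approx -4474.8$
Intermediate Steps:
$W = -4681$ ($W = 330 \cdot 3 \left(-5\right) + 269 = 330 \left(-15\right) + 269 = -4950 + 269 = -4681$)
$W + \sqrt{-101486 + 144003} = -4681 + \sqrt{-101486 + 144003} = -4681 + \sqrt{42517}$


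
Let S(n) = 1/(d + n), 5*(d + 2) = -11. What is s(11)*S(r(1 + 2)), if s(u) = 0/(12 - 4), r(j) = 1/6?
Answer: 0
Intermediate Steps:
d = -21/5 (d = -2 + (⅕)*(-11) = -2 - 11/5 = -21/5 ≈ -4.2000)
r(j) = ⅙
S(n) = 1/(-21/5 + n)
s(u) = 0 (s(u) = 0/8 = 0*(⅛) = 0)
s(11)*S(r(1 + 2)) = 0*(5/(-21 + 5*(⅙))) = 0*(5/(-21 + ⅚)) = 0*(5/(-121/6)) = 0*(5*(-6/121)) = 0*(-30/121) = 0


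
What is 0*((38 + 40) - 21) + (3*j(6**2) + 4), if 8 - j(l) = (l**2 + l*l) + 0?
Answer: -7748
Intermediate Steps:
j(l) = 8 - 2*l**2 (j(l) = 8 - ((l**2 + l*l) + 0) = 8 - ((l**2 + l**2) + 0) = 8 - (2*l**2 + 0) = 8 - 2*l**2)
0*((38 + 40) - 21) + (3*j(6**2) + 4) = 0*((38 + 40) - 21) + (3*(8 - 2*(6**2)**2) + 4) = 0*(78 - 21) + (3*(8 - 2*36**2) + 4) = 0*57 + (3*(8 - 2*1296) + 4) = 0 + (3*(8 - 2592) + 4) = 0 + (3*(-2584) + 4) = 0 + (-7752 + 4) = 0 - 7748 = -7748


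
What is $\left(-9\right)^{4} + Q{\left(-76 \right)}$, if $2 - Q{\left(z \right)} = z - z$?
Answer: $6563$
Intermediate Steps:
$Q{\left(z \right)} = 2$ ($Q{\left(z \right)} = 2 - \left(z - z\right) = 2 - 0 = 2 + 0 = 2$)
$\left(-9\right)^{4} + Q{\left(-76 \right)} = \left(-9\right)^{4} + 2 = 6561 + 2 = 6563$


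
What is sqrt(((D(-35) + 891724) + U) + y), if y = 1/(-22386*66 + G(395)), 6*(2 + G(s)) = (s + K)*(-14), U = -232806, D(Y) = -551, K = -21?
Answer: sqrt(3237468080634249803)/2217526 ≈ 811.40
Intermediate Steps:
G(s) = 47 - 7*s/3 (G(s) = -2 + ((s - 21)*(-14))/6 = -2 + ((-21 + s)*(-14))/6 = -2 + (294 - 14*s)/6 = -2 + (49 - 7*s/3) = 47 - 7*s/3)
y = -3/4435052 (y = 1/(-22386*66 + (47 - 7/3*395)) = 1/(-1477476 + (47 - 2765/3)) = 1/(-1477476 - 2624/3) = 1/(-4435052/3) = -3/4435052 ≈ -6.7643e-7)
sqrt(((D(-35) + 891724) + U) + y) = sqrt(((-551 + 891724) - 232806) - 3/4435052) = sqrt((891173 - 232806) - 3/4435052) = sqrt(658367 - 3/4435052) = sqrt(2919891880081/4435052) = sqrt(3237468080634249803)/2217526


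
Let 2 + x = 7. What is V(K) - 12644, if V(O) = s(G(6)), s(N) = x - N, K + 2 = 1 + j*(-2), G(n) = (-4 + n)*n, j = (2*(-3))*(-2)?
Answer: -12651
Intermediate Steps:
x = 5 (x = -2 + 7 = 5)
j = 12 (j = -6*(-2) = 12)
G(n) = n*(-4 + n)
K = -25 (K = -2 + (1 + 12*(-2)) = -2 + (1 - 24) = -2 - 23 = -25)
s(N) = 5 - N
V(O) = -7 (V(O) = 5 - 6*(-4 + 6) = 5 - 6*2 = 5 - 1*12 = 5 - 12 = -7)
V(K) - 12644 = -7 - 12644 = -12651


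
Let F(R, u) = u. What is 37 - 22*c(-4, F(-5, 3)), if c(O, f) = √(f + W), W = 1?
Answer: -7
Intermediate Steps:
c(O, f) = √(1 + f) (c(O, f) = √(f + 1) = √(1 + f))
37 - 22*c(-4, F(-5, 3)) = 37 - 22*√(1 + 3) = 37 - 22*√4 = 37 - 22*2 = 37 - 44 = -7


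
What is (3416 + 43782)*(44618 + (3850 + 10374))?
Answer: 2777224716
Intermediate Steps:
(3416 + 43782)*(44618 + (3850 + 10374)) = 47198*(44618 + 14224) = 47198*58842 = 2777224716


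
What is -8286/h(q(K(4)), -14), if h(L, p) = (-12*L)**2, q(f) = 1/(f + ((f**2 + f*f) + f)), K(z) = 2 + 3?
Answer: -207150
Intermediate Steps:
K(z) = 5
q(f) = 1/(2*f + 2*f**2) (q(f) = 1/(f + ((f**2 + f**2) + f)) = 1/(f + (2*f**2 + f)) = 1/(f + (f + 2*f**2)) = 1/(2*f + 2*f**2))
h(L, p) = 144*L**2
-8286/h(q(K(4)), -14) = -8286*25*(1 + 5)**2/36 = -8286/(144*((1/2)*(1/5)/6)**2) = -8286/(144*((1/2)*(1/5)*(1/6))**2) = -8286/(144*(1/60)**2) = -8286/(144*(1/3600)) = -8286/1/25 = -8286*25 = -207150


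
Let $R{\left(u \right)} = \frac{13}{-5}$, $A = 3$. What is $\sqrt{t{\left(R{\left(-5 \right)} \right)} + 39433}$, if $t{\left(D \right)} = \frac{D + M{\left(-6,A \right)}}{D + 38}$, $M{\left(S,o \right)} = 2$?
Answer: $\frac{\sqrt{137266214}}{59} \approx 198.58$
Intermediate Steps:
$R{\left(u \right)} = - \frac{13}{5}$ ($R{\left(u \right)} = 13 \left(- \frac{1}{5}\right) = - \frac{13}{5}$)
$t{\left(D \right)} = \frac{2 + D}{38 + D}$ ($t{\left(D \right)} = \frac{D + 2}{D + 38} = \frac{2 + D}{38 + D}$)
$\sqrt{t{\left(R{\left(-5 \right)} \right)} + 39433} = \sqrt{\frac{2 - \frac{13}{5}}{38 - \frac{13}{5}} + 39433} = \sqrt{\frac{1}{\frac{177}{5}} \left(- \frac{3}{5}\right) + 39433} = \sqrt{\frac{5}{177} \left(- \frac{3}{5}\right) + 39433} = \sqrt{- \frac{1}{59} + 39433} = \sqrt{\frac{2326546}{59}} = \frac{\sqrt{137266214}}{59}$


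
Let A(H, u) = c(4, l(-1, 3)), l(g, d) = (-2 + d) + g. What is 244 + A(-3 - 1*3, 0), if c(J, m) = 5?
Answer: 249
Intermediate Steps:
l(g, d) = -2 + d + g
A(H, u) = 5
244 + A(-3 - 1*3, 0) = 244 + 5 = 249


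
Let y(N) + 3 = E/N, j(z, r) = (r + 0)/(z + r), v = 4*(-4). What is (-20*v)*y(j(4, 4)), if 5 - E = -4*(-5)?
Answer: -10560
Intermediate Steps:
v = -16
j(z, r) = r/(r + z)
E = -15 (E = 5 - (-4)*(-5) = 5 - 1*20 = 5 - 20 = -15)
y(N) = -3 - 15/N
(-20*v)*y(j(4, 4)) = (-20*(-16))*(-3 - 15/(4/(4 + 4))) = 320*(-3 - 15/(4/8)) = 320*(-3 - 15/(4*(1/8))) = 320*(-3 - 15/1/2) = 320*(-3 - 15*2) = 320*(-3 - 30) = 320*(-33) = -10560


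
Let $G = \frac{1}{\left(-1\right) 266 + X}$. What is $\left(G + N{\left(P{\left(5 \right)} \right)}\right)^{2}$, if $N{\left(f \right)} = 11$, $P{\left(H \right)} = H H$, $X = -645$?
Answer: $\frac{100400400}{829921} \approx 120.98$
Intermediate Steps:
$P{\left(H \right)} = H^{2}$
$G = - \frac{1}{911}$ ($G = \frac{1}{\left(-1\right) 266 - 645} = \frac{1}{-266 - 645} = \frac{1}{-911} = - \frac{1}{911} \approx -0.0010977$)
$\left(G + N{\left(P{\left(5 \right)} \right)}\right)^{2} = \left(- \frac{1}{911} + 11\right)^{2} = \left(\frac{10020}{911}\right)^{2} = \frac{100400400}{829921}$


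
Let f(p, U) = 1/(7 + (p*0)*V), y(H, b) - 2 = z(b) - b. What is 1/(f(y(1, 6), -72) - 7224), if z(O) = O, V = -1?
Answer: -7/50567 ≈ -0.00013843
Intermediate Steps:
y(H, b) = 2 (y(H, b) = 2 + (b - b) = 2 + 0 = 2)
f(p, U) = ⅐ (f(p, U) = 1/(7 + (p*0)*(-1)) = 1/(7 + 0*(-1)) = 1/(7 + 0) = 1/7 = ⅐)
1/(f(y(1, 6), -72) - 7224) = 1/(⅐ - 7224) = 1/(-50567/7) = -7/50567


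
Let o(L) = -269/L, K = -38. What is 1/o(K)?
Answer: 38/269 ≈ 0.14126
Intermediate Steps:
1/o(K) = 1/(-269/(-38)) = 1/(-269*(-1/38)) = 1/(269/38) = 38/269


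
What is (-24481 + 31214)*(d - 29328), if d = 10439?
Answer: -127179637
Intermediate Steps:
(-24481 + 31214)*(d - 29328) = (-24481 + 31214)*(10439 - 29328) = 6733*(-18889) = -127179637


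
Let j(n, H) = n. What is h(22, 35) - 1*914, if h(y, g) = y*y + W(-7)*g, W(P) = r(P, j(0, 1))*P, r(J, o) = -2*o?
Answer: -430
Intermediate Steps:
W(P) = 0 (W(P) = (-2*0)*P = 0*P = 0)
h(y, g) = y² (h(y, g) = y*y + 0*g = y² + 0 = y²)
h(22, 35) - 1*914 = 22² - 1*914 = 484 - 914 = -430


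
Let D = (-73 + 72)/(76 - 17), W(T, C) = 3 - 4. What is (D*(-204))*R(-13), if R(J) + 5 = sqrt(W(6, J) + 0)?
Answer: -1020/59 + 204*I/59 ≈ -17.288 + 3.4576*I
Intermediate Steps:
W(T, C) = -1
D = -1/59 ≈ -0.016949
R(J) = -5 + I (R(J) = -5 + sqrt(-1 + 0) = -5 + sqrt(-1) = -5 + I)
(D*(-204))*R(-13) = (-1/59*(-204))*(-5 + I) = 204*(-5 + I)/59 = -1020/59 + 204*I/59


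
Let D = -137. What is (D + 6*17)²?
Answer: 1225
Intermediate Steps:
(D + 6*17)² = (-137 + 6*17)² = (-137 + 102)² = (-35)² = 1225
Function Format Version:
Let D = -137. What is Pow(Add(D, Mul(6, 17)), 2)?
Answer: 1225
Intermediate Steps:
Pow(Add(D, Mul(6, 17)), 2) = Pow(Add(-137, Mul(6, 17)), 2) = Pow(Add(-137, 102), 2) = Pow(-35, 2) = 1225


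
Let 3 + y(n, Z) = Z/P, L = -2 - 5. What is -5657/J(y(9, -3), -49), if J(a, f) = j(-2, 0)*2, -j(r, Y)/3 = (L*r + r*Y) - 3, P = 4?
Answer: 5657/66 ≈ 85.712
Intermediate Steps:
L = -7
j(r, Y) = 9 + 21*r - 3*Y*r (j(r, Y) = -3*((-7*r + r*Y) - 3) = -3*((-7*r + Y*r) - 3) = -3*(-3 - 7*r + Y*r) = 9 + 21*r - 3*Y*r)
y(n, Z) = -3 + Z/4
J(a, f) = -66 (J(a, f) = (9 + 21*(-2) - 3*0*(-2))*2 = (9 - 42 + 0)*2 = -33*2 = -66)
-5657/J(y(9, -3), -49) = -5657/(-66) = -5657*(-1/66) = 5657/66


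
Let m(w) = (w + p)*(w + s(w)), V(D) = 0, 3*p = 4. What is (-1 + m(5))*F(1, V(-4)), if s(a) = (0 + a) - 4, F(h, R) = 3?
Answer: 111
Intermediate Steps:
p = 4/3 (p = (⅓)*4 = 4/3 ≈ 1.3333)
s(a) = -4 + a (s(a) = a - 4 = -4 + a)
m(w) = (-4 + 2*w)*(4/3 + w) (m(w) = (w + 4/3)*(w + (-4 + w)) = (4/3 + w)*(-4 + 2*w) = (-4 + 2*w)*(4/3 + w))
(-1 + m(5))*F(1, V(-4)) = (-1 + (-16/3 + 2*5² - 4/3*5))*3 = (-1 + (-16/3 + 2*25 - 20/3))*3 = (-1 + (-16/3 + 50 - 20/3))*3 = (-1 + 38)*3 = 37*3 = 111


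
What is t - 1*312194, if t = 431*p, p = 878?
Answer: 66224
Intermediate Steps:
t = 378418 (t = 431*878 = 378418)
t - 1*312194 = 378418 - 1*312194 = 378418 - 312194 = 66224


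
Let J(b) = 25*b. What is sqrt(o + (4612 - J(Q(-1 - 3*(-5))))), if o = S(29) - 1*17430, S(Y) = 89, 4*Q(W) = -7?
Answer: I*sqrt(50741)/2 ≈ 112.63*I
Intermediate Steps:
Q(W) = -7/4 (Q(W) = (1/4)*(-7) = -7/4)
o = -17341 (o = 89 - 1*17430 = 89 - 17430 = -17341)
sqrt(o + (4612 - J(Q(-1 - 3*(-5))))) = sqrt(-17341 + (4612 - 25*(-7)/4)) = sqrt(-17341 + (4612 - 1*(-175/4))) = sqrt(-17341 + (4612 + 175/4)) = sqrt(-17341 + 18623/4) = sqrt(-50741/4) = I*sqrt(50741)/2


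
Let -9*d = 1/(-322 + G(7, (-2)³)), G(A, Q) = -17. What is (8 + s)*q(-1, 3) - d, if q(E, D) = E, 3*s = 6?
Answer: -30511/3051 ≈ -10.000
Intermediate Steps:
s = 2 (s = (⅓)*6 = 2)
d = 1/3051 (d = -1/(9*(-322 - 17)) = -⅑/(-339) = -⅑*(-1/339) = 1/3051 ≈ 0.00032776)
(8 + s)*q(-1, 3) - d = (8 + 2)*(-1) - 1*1/3051 = 10*(-1) - 1/3051 = -10 - 1/3051 = -30511/3051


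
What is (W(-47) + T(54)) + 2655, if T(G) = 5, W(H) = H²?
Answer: 4869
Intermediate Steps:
(W(-47) + T(54)) + 2655 = ((-47)² + 5) + 2655 = (2209 + 5) + 2655 = 2214 + 2655 = 4869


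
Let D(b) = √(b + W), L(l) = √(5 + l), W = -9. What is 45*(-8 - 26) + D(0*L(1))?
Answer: -1530 + 3*I ≈ -1530.0 + 3.0*I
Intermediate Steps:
D(b) = √(-9 + b) (D(b) = √(b - 9) = √(-9 + b))
45*(-8 - 26) + D(0*L(1)) = 45*(-8 - 26) + √(-9 + 0*√(5 + 1)) = 45*(-34) + √(-9 + 0*√6) = -1530 + √(-9 + 0) = -1530 + √(-9) = -1530 + 3*I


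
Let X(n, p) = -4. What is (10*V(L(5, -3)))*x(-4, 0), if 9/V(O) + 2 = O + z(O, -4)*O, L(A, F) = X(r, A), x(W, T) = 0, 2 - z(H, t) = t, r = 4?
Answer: 0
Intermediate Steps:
z(H, t) = 2 - t
L(A, F) = -4
V(O) = 9/(-2 + 7*O) (V(O) = 9/(-2 + (O + (2 - 1*(-4))*O)) = 9/(-2 + (O + (2 + 4)*O)) = 9/(-2 + (O + 6*O)) = 9/(-2 + 7*O))
(10*V(L(5, -3)))*x(-4, 0) = (10*(9/(-2 + 7*(-4))))*0 = (10*(9/(-2 - 28)))*0 = (10*(9/(-30)))*0 = (10*(9*(-1/30)))*0 = (10*(-3/10))*0 = -3*0 = 0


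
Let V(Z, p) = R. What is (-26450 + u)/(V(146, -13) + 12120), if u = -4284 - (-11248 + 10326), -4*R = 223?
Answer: -119248/48257 ≈ -2.4711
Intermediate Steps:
R = -223/4 (R = -1/4*223 = -223/4 ≈ -55.750)
u = -3362 (u = -4284 - 1*(-922) = -4284 + 922 = -3362)
V(Z, p) = -223/4
(-26450 + u)/(V(146, -13) + 12120) = (-26450 - 3362)/(-223/4 + 12120) = -29812/48257/4 = -29812*4/48257 = -119248/48257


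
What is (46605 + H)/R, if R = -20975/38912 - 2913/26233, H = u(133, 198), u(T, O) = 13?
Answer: -47586651926528/663587831 ≈ -71711.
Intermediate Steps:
H = 13
R = -663587831/1020778496 (R = -20975*1/38912 - 2913*1/26233 = -20975/38912 - 2913/26233 = -663587831/1020778496 ≈ -0.65008)
(46605 + H)/R = (46605 + 13)/(-663587831/1020778496) = 46618*(-1020778496/663587831) = -47586651926528/663587831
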